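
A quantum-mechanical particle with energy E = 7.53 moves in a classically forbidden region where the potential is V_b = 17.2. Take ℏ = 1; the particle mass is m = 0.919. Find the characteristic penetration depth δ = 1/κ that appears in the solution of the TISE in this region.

δ = 0.237

Since E < V_b the TISE in this region is ψ'' = κ²ψ with κ = √(2m(V_b − E))/ℏ.
κ = √(2 × 0.919 × 9.67) = 4.216. The penetration depth is δ = 1/κ = 0.237.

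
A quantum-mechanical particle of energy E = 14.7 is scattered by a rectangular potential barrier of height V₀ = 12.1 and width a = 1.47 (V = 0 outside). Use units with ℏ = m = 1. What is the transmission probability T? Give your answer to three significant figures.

T = 0.960

Above the barrier the interior wavenumber is k₂ = √(2m(E − V₀))/ℏ = 2.280, giving phase k₂a = 3.352.
Matching at both interfaces gives T⁻¹ = 1 + V₀² sin²(k₂a) / [4E(E − V₀)] = 1.042, hence T = 0.960.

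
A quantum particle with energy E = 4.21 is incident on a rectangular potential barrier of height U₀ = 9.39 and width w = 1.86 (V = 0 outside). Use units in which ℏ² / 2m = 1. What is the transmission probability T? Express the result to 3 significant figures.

E < U₀: inside the barrier ψ ∝ e^{±κx} with κ = √(2m(U₀ − E))/ℏ = 2.276.
κw = 4.233, sinh(κw) = 34.46.
The exact tunnelling result is T⁻¹ = 1 + U₀² sinh²(κw) / [4E(U₀ − E)] = 1202, so T = 0.000832.

T = 0.000832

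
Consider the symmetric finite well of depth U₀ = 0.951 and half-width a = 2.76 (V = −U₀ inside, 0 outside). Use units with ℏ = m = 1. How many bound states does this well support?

N = 3

Define the well-strength parameter z₀ = (a/ℏ)√(2mU₀) = 2.76 × √(2·1·0.951) = 3.806.
The even/odd transcendental equations gain one root per π/2 in z₀, giving N = 1 + ⌊2z₀/π⌋ = 1 + ⌊2.423⌋ = 3.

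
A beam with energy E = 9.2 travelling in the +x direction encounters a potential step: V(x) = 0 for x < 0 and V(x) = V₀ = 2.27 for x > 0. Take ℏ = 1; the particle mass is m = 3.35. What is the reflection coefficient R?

The wavenumbers are k₁ = √(2mE)/ℏ = 7.851 on the left and k₂ = √(2m(E − V₀))/ℏ = 6.814 on the right.
Continuity of ψ and ψ′ at the step yields the reflection amplitude r = (k₁ − k₂)/(k₁ + k₂) = 0.07072; thus R = |r|² = 0.005001, T = 0.9950.

R = 0.00500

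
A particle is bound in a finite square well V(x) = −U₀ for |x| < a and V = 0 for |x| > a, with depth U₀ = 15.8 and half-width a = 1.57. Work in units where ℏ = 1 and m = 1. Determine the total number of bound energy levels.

The dimensionless depth is z₀ = a√(2mU₀)/ℏ = 1.57 × √(31.60) = 8.826.
A new bound state (alternating even/odd) appears each time z₀ passes a multiple of π/2, so N = ⌊2z₀/π⌋ + 1 = ⌊5.619⌋ + 1 = 6.

N = 6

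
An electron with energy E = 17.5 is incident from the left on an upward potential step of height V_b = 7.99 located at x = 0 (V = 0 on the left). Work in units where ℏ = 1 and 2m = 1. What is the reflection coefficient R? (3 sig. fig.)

R = 0.0229

On each side the TISE gives plane waves with k = √(2m(E − V))/ℏ: k₁ = √(2·½·17.5) = 4.183, k₂ = √(2·½·9.51) = 3.084.
Continuity of ψ and ψ′ at the step yields the reflection amplitude r = (k₁ − k₂)/(k₁ + k₂) = 0.1513; thus R = |r|² = 0.02289, T = 0.9771.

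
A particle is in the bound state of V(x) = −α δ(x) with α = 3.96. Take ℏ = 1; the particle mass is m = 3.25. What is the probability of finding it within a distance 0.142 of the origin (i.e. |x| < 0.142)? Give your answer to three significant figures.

P = 0.974

The normalised bound state is ψ = √κ e^{−κ|x|} with κ = mα/ℏ² = 12.87.
P(|x| < d) = ∫_{−d}^{d} κ e^{−2κ|x|} dx = 1 − e^{−2κd} = 1 − e^{−3.655} = 0.9741.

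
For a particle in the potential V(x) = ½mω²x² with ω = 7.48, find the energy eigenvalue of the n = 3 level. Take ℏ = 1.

Using E_n = (n + ½)ℏω: E_3 = 3.5 × 7.48 = 26.18.

E = 26.2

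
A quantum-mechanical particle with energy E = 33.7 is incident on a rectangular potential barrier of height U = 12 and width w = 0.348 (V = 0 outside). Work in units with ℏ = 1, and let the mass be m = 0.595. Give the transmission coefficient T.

T = 0.955

E > U: inside the barrier k₂ = √(2m(E − U))/ℏ = 5.082, k₂w = 1.768.
Matching at both interfaces gives T⁻¹ = 1 + U² sin²(k₂w) / [4E(E − U)] = 1.047, hence T = 0.955.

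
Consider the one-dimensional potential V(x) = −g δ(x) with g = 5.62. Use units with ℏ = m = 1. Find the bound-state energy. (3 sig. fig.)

E = -15.8

The bound state is ψ(x) = √κ e^{−κ|x|}. The derivative jump ψ'(0⁺) − ψ'(0⁻) = −(2mg/ℏ²)ψ(0) fixes κ = mg/ℏ² = 5.620.
Then E = −ℏ²κ²/(2m) = −mg²/(2ℏ²) = -15.79.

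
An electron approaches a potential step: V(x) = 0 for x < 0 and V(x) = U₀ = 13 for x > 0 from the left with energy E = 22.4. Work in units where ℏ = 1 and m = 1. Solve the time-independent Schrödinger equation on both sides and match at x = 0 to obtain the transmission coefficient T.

T = 0.954

On each side the TISE gives plane waves with k = √(2m(E − V))/ℏ: k₁ = √(2·1·22.4) = 6.693, k₂ = √(2·1·9.4) = 4.336.
Continuity of ψ and ψ′ at the step yields the reflection amplitude r = (k₁ − k₂)/(k₁ + k₂) = 0.2137; thus R = |r|² = 0.04569, T = 0.9543.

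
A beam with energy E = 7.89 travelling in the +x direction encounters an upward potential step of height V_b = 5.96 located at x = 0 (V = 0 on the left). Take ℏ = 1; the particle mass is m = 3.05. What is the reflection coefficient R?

The wavenumbers are k₁ = √(2mE)/ℏ = 6.938 on the left and k₂ = √(2m(E − V_b))/ℏ = 3.431 on the right.
Matching ψ and ψ′ at x = 0 gives r = (k₁ − k₂)/(k₁ + k₂), so R = r² = 0.1144 and T = 1 − R = 0.8856.

R = 0.114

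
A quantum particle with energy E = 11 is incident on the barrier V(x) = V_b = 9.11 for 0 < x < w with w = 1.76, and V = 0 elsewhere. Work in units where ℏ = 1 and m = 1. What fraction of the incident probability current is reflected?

Above the barrier the interior wavenumber is k₂ = √(2m(E − V_b))/ℏ = 1.944, giving phase k₂w = 3.422.
T = [1 + V_b² sin²(k₂w) / (4E(E − V_b))]⁻¹ = 1/1.076 = 0.929.
R = 1 − T = 0.0709.

R = 0.0709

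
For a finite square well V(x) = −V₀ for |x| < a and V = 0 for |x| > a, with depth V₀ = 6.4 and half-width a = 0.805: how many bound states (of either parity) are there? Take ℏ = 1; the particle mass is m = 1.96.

N = 3

Define the well-strength parameter z₀ = (a/ℏ)√(2mV₀) = 0.805 × √(2·1.96·6.4) = 4.032.
The even/odd transcendental equations gain one root per π/2 in z₀, giving N = 1 + ⌊2z₀/π⌋ = 1 + ⌊2.567⌋ = 3.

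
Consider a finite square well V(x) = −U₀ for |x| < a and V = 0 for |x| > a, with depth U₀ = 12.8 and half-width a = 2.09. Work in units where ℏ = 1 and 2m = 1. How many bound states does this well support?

N = 5

The dimensionless depth is z₀ = a√(2mU₀)/ℏ = 2.09 × √(12.80) = 7.477.
The even/odd transcendental equations gain one root per π/2 in z₀, giving N = 1 + ⌊2z₀/π⌋ = 1 + ⌊4.760⌋ = 5.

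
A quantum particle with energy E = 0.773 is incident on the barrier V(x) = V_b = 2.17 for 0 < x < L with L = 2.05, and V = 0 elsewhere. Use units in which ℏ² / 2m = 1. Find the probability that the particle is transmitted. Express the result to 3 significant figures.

Since E < V_b the interior solution is evanescent with decay constant κ = √(2m(V_b − E))/ℏ = 1.182.
κL = 2.423, sinh(κL) = 5.595.
Matching ψ, ψ′ at both faces gives T = [1 + V_b² sinh²(κL) / (4E(V_b − E))]⁻¹ = 1/35.13 = 0.0285.

T = 0.0285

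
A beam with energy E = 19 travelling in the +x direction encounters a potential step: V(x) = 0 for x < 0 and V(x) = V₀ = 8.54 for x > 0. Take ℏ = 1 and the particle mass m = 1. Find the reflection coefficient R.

The wavenumbers are k₁ = √(2mE)/ℏ = 6.164 on the left and k₂ = √(2m(E − V₀))/ℏ = 4.574 on the right.
Matching ψ and ψ′ at x = 0 gives r = (k₁ − k₂)/(k₁ + k₂), so R = r² = 0.02194 and T = 1 − R = 0.9781.

R = 0.0219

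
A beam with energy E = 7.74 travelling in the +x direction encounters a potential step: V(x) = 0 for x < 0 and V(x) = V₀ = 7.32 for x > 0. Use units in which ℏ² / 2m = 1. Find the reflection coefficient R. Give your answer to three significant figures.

R = 0.387

The wavenumbers are k₁ = √(2mE)/ℏ = 2.782 on the left and k₂ = √(2m(E − V₀))/ℏ = 0.6481 on the right.
Continuity of ψ and ψ′ at the step yields the reflection amplitude r = (k₁ − k₂)/(k₁ + k₂) = 0.6221; thus R = |r|² = 0.3870, T = 0.6130.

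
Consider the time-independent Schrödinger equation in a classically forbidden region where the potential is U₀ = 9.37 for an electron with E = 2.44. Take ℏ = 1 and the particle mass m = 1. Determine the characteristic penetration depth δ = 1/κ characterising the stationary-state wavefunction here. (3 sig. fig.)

δ = 0.269

Since E < U₀ the TISE in this region is ψ'' = κ²ψ with κ = √(2m(U₀ − E))/ℏ.
κ = √(2 × 1 × 6.93) = 3.723. The penetration depth is δ = 1/κ = 0.269.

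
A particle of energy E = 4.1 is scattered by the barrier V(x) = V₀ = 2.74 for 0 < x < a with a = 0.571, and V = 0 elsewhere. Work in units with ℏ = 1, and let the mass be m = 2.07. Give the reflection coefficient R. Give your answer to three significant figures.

R = 0.243

Above the barrier the interior wavenumber is k₂ = √(2m(E − V₀))/ℏ = 2.373, giving phase k₂a = 1.355.
Matching at both interfaces gives T⁻¹ = 1 + V₀² sin²(k₂a) / [4E(E − V₀)] = 1.321, hence T = 0.757.
R = 1 − T = 0.243.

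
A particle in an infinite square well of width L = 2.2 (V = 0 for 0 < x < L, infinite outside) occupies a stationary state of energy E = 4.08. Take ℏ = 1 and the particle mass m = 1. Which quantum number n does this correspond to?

n = 2

For an infinite well E_n = n²π²ℏ²/(2mL²), so n = (L/πℏ)√(2mE).
n = (2.2/π) × √(2 × 1 × 4.08) = 2.000 → n = 2.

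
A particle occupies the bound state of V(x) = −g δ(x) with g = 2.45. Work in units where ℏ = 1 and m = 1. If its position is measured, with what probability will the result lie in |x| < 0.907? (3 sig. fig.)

The normalised bound state is ψ = √κ e^{−κ|x|} with κ = mg/ℏ² = 2.450.
P(|x| < d) = ∫_{−d}^{d} κ e^{−2κ|x|} dx = 1 − e^{−2κd} = 1 − e^{−4.444} = 0.9883.

P = 0.988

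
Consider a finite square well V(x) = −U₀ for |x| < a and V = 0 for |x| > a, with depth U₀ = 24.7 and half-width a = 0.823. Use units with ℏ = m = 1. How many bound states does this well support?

N = 4

The dimensionless depth is z₀ = a√(2mU₀)/ℏ = 0.823 × √(49.40) = 5.784.
The even/odd transcendental equations gain one root per π/2 in z₀, giving N = 1 + ⌊2z₀/π⌋ = 1 + ⌊3.683⌋ = 4.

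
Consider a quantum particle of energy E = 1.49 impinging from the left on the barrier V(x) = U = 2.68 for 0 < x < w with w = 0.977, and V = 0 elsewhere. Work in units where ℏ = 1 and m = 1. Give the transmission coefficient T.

E < U: inside the barrier ψ ∝ e^{±κx} with κ = √(2m(U − E))/ℏ = 1.543.
κw = 1.507, sinh(κw) = 2.146.
The exact tunnelling result is T⁻¹ = 1 + U² sinh²(κw) / [4E(U − E)] = 5.665, so T = 0.177.

T = 0.177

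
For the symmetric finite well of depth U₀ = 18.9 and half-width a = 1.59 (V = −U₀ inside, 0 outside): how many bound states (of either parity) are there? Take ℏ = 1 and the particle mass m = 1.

The dimensionless depth is z₀ = a√(2mU₀)/ℏ = 1.59 × √(37.80) = 9.776.
The even/odd transcendental equations gain one root per π/2 in z₀, giving N = 1 + ⌊2z₀/π⌋ = 1 + ⌊6.223⌋ = 7.

N = 7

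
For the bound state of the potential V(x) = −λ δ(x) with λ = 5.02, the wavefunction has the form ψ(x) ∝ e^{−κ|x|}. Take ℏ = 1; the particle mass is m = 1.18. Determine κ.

Integrating the TISE across x = 0 gives the cusp condition ψ'(0⁺) − ψ'(0⁻) = −(2mλ/ℏ²)ψ(0).
With ψ ∝ e^{−κ|x|} this yields −2κ = −2mλ/ℏ², so κ = mλ/ℏ² = 5.924.

κ = 5.92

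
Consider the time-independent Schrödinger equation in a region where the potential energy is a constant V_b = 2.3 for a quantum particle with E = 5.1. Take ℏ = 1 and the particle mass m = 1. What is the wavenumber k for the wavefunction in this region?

With E > V_b the solution is oscillatory, ψ ∝ e^{±ikx} with k = √(2m(E − V_b))/ℏ.
k = √(2 × 1 × 2.8) = 2.366.

k = 2.37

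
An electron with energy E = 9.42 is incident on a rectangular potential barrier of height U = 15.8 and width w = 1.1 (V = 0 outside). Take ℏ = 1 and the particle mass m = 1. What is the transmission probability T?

Since E < U the interior solution is evanescent with decay constant κ = √(2m(U − E))/ℏ = 3.572.
κw = 3.929, sinh(κw) = 25.43.
Matching ψ, ψ′ at both faces gives T = [1 + U² sinh²(κw) / (4E(U − E))]⁻¹ = 1/672.4 = 0.00149.

T = 0.00149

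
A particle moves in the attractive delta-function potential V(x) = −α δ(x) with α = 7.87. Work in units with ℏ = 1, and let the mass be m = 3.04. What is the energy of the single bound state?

E = -94.1

The bound state is ψ(x) = √κ e^{−κ|x|}. The derivative jump ψ'(0⁺) − ψ'(0⁻) = −(2mα/ℏ²)ψ(0) fixes κ = mα/ℏ² = 23.92.
Then E = −ℏ²κ²/(2m) = −mα²/(2ℏ²) = -94.14.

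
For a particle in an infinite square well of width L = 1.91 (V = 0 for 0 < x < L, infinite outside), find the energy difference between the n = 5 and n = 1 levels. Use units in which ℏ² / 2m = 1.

E_n = n²π²ℏ²/(2mL²), so ΔE = (5² − 1²) π²ℏ²/(2mL²).
ΔE = 24 × π² / (2 × 0.5 × 1.91²) = 64.93.

ΔE = 64.9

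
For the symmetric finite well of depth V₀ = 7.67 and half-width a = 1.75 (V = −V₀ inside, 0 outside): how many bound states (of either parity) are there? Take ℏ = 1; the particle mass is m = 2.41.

N = 7

Define the well-strength parameter z₀ = (a/ℏ)√(2mV₀) = 1.75 × √(2·2.41·7.67) = 10.64.
The even/odd transcendental equations gain one root per π/2 in z₀, giving N = 1 + ⌊2z₀/π⌋ = 1 + ⌊6.774⌋ = 7.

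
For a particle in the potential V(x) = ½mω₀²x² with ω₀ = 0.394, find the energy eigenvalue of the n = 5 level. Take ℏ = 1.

Using E_n = (n + ½)ℏω₀: E_5 = 5.5 × 0.394 = 2.167.

E = 2.17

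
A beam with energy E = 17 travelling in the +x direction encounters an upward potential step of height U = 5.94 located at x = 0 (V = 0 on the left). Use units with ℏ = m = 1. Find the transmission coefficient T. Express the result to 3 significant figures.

The wavenumbers are k₁ = √(2mE)/ℏ = 5.831 on the left and k₂ = √(2m(E − U))/ℏ = 4.703 on the right.
Continuity of ψ and ψ′ at the step yields the reflection amplitude r = (k₁ − k₂)/(k₁ + k₂) = 0.1071; thus R = |r|² = 0.01146, T = 0.9885.

T = 0.989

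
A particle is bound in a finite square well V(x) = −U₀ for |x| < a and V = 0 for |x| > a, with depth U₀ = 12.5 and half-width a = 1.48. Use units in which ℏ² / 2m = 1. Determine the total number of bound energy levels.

Define the well-strength parameter z₀ = (a/ℏ)√(2mU₀) = 1.48 × √(2·0.5·12.5) = 5.233.
A new bound state (alternating even/odd) appears each time z₀ passes a multiple of π/2, so N = ⌊2z₀/π⌋ + 1 = ⌊3.331⌋ + 1 = 4.

N = 4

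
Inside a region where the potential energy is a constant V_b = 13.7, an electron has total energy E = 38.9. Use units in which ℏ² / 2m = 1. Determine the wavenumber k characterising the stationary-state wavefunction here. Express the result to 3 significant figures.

k = 5.02

With E > V_b the solution is oscillatory, ψ ∝ e^{±ikx} with k = √(2m(E − V_b))/ℏ.
k = √(2 × 0.5 × 25.2) = 5.020.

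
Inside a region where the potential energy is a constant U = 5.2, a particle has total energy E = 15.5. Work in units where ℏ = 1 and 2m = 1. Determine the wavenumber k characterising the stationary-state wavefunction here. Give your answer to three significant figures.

k = 3.21

With E > U the solution is oscillatory, ψ ∝ e^{±ikx} with k = √(2m(E − U))/ℏ.
k = √(2 × 0.5 × 10.3) = 3.209.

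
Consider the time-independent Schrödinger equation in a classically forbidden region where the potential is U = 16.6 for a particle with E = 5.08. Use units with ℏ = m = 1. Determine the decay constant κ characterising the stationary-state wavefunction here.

Since E < U the TISE in this region is ψ'' = κ²ψ with κ = √(2m(U − E))/ℏ.
κ = √(2 × 1 × 11.52) = 4.800.

κ = 4.80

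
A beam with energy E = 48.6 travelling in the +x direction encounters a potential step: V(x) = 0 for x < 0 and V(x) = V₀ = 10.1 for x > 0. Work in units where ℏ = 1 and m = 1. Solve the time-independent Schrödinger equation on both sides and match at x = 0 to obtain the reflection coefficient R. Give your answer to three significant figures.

R = 0.00338

On each side the TISE gives plane waves with k = √(2m(E − V))/ℏ: k₁ = √(2·1·48.6) = 9.859, k₂ = √(2·1·38.5) = 8.775.
Continuity of ψ and ψ′ at the step yields the reflection amplitude r = (k₁ − k₂)/(k₁ + k₂) = 0.05818; thus R = |r|² = 0.003384, T = 0.9966.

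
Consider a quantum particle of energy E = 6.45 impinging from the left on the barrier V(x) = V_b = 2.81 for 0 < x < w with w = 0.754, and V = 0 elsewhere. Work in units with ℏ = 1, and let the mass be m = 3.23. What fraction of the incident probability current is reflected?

R = 0.0200

E > V_b: inside the barrier k₂ = √(2m(E − V_b))/ℏ = 4.849, k₂w = 3.656.
T = [1 + V_b² sin²(k₂w) / (4E(E − V_b))]⁻¹ = 1/1.020 = 0.980.
R = 1 − T = 0.0200.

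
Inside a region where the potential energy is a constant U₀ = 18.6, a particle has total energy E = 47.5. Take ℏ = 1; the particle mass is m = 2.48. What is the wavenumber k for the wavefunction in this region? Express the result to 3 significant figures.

k = 12.0

With E > U₀ the solution is oscillatory, ψ ∝ e^{±ikx} with k = √(2m(E − U₀))/ℏ.
k = √(2 × 2.48 × 28.9) = 11.97.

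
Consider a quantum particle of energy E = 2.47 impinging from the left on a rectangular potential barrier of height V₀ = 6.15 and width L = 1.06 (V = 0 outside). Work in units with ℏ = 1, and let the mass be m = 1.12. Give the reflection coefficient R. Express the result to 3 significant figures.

E < V₀: inside the barrier ψ ∝ e^{±κx} with κ = √(2m(V₀ − E))/ℏ = 2.871.
κL = 3.043, sinh(κL) = 10.46.
The exact tunnelling result is T⁻¹ = 1 + V₀² sinh²(κL) / [4E(V₀ − E)] = 114.9, so T = 0.00870.
R = 1 − T = 0.991.

R = 0.991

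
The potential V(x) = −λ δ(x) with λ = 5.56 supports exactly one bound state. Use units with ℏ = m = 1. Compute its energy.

E = -15.5

For x ≠ 0 the bound state is ψ ∝ e^{−κ|x|}; integrating the TISE across the delta gives the cusp condition 2κ = 2mλ/ℏ², so κ = 5.560.
Then E = −ℏ²κ²/(2m) = −mλ²/(2ℏ²) = -15.46.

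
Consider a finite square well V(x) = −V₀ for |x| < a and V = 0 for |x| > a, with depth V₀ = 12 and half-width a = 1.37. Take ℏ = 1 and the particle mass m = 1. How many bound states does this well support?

Define the well-strength parameter z₀ = (a/ℏ)√(2mV₀) = 1.37 × √(2·1·12) = 6.712.
A new bound state (alternating even/odd) appears each time z₀ passes a multiple of π/2, so N = ⌊2z₀/π⌋ + 1 = ⌊4.273⌋ + 1 = 5.

N = 5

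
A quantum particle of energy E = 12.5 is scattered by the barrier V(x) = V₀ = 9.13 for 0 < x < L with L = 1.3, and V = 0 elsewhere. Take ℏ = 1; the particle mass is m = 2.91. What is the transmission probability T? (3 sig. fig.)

Above the barrier the interior wavenumber is k₂ = √(2m(E − V₀))/ℏ = 4.429, giving phase k₂L = 5.757.
Matching at both interfaces gives T⁻¹ = 1 + V₀² sin²(k₂L) / [4E(E − V₀)] = 1.125, hence T = 0.889.

T = 0.889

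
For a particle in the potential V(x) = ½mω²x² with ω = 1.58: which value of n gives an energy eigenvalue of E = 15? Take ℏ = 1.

n = 9

Invert E_n = (n + ½)ℏω: n = E/ℏω − ½ = 8.994, so n = 9.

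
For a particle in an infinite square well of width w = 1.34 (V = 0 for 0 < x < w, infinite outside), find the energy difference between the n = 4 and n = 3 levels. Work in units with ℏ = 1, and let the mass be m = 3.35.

E_n = n²π²ℏ²/(2mw²), so ΔE = (4² − 3²) π²ℏ²/(2mw²).
ΔE = 7 × π² / (2 × 3.35 × 1.34²) = 5.743.

ΔE = 5.74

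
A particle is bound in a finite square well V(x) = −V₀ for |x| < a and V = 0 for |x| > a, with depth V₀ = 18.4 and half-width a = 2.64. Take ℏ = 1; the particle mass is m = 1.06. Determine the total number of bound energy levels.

The dimensionless depth is z₀ = a√(2mV₀)/ℏ = 2.64 × √(39.01) = 16.49.
The even/odd transcendental equations gain one root per π/2 in z₀, giving N = 1 + ⌊2z₀/π⌋ = 1 + ⌊10.50⌋ = 11.

N = 11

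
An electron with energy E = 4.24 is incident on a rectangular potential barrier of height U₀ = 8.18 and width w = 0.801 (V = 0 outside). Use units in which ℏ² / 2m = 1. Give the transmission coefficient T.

E < U₀: inside the barrier ψ ∝ e^{±κx} with κ = √(2m(U₀ − E))/ℏ = 1.985.
κw = 1.590, sinh(κw) = 2.350.
Matching ψ, ψ′ at both faces gives T = [1 + U₀² sinh²(κw) / (4E(U₀ − E))]⁻¹ = 1/6.529 = 0.153.

T = 0.153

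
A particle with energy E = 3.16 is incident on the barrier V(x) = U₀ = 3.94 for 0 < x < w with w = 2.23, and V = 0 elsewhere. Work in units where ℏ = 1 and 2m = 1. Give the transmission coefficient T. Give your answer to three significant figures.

Since E < U₀ the interior solution is evanescent with decay constant κ = √(2m(U₀ − E))/ℏ = 0.8832.
κw = 1.969, sinh(κw) = 3.514.
Matching ψ, ψ′ at both faces gives T = [1 + U₀² sinh²(κw) / (4E(U₀ − E))]⁻¹ = 1/20.44 = 0.0489.

T = 0.0489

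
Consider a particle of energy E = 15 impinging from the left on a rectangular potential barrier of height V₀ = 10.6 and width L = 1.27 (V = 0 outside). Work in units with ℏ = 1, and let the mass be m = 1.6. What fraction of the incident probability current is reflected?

R = 0.298

E > V₀: inside the barrier k₂ = √(2m(E − V₀))/ℏ = 3.752, k₂L = 4.765.
Matching at both interfaces gives T⁻¹ = 1 + V₀² sin²(k₂L) / [4E(E − V₀)] = 1.424, hence T = 0.702.
R = 1 − T = 0.298.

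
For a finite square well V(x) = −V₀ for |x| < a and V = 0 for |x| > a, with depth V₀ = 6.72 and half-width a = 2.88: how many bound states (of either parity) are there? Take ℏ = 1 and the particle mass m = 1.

Define the well-strength parameter z₀ = (a/ℏ)√(2mV₀) = 2.88 × √(2·1·6.72) = 10.56.
The even/odd transcendental equations gain one root per π/2 in z₀, giving N = 1 + ⌊2z₀/π⌋ = 1 + ⌊6.722⌋ = 7.

N = 7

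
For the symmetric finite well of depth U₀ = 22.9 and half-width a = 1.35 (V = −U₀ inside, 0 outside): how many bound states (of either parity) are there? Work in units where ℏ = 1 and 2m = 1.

N = 5

Define the well-strength parameter z₀ = (a/ℏ)√(2mU₀) = 1.35 × √(2·0.5·22.9) = 6.460.
The even/odd transcendental equations gain one root per π/2 in z₀, giving N = 1 + ⌊2z₀/π⌋ = 1 + ⌊4.113⌋ = 5.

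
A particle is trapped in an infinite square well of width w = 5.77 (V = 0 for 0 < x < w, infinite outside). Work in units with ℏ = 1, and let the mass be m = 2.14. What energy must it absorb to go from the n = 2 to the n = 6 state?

E_n = n²π²ℏ²/(2mw²), so ΔE = (6² − 2²) π²ℏ²/(2mw²).
ΔE = 32 × π² / (2 × 2.14 × 5.77²) = 2.216.

ΔE = 2.22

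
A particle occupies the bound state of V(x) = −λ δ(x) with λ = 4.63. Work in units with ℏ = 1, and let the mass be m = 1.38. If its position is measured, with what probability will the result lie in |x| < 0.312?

The normalised bound state is ψ = √κ e^{−κ|x|} with κ = mλ/ℏ² = 6.389.
P(|x| < d) = ∫_{−d}^{d} κ e^{−2κ|x|} dx = 1 − e^{−2κd} = 1 − e^{−3.987} = 0.9814.

P = 0.981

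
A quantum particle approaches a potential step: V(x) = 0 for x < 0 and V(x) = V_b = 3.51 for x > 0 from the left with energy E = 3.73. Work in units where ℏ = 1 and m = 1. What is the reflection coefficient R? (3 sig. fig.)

The wavenumbers are k₁ = √(2mE)/ℏ = 2.731 on the left and k₂ = √(2m(E − V_b))/ℏ = 0.6633 on the right.
Continuity of ψ and ψ′ at the step yields the reflection amplitude r = (k₁ − k₂)/(k₁ + k₂) = 0.6092; thus R = |r|² = 0.3711, T = 0.6289.

R = 0.371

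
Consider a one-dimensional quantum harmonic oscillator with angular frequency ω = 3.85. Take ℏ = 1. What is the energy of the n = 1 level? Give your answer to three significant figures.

E = 5.78

The oscillator eigenvalues are E_n = ℏω(n + ½), so E_1 = 3.85 × 1.5 = 5.775.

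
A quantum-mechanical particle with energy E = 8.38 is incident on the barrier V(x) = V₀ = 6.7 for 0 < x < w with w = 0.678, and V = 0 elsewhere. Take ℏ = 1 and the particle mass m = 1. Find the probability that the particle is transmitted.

T = 0.583

E > V₀: inside the barrier k₂ = √(2m(E − V₀))/ℏ = 1.833, k₂w = 1.243.
Matching at both interfaces gives T⁻¹ = 1 + V₀² sin²(k₂w) / [4E(E − V₀)] = 1.714, hence T = 0.583.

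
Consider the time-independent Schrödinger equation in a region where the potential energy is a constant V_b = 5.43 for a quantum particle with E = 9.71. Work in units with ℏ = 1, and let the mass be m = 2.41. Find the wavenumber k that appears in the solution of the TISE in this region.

k = 4.54

With E > V_b the solution is oscillatory, ψ ∝ e^{±ikx} with k = √(2m(E − V_b))/ℏ.
k = √(2 × 2.41 × 4.28) = 4.542.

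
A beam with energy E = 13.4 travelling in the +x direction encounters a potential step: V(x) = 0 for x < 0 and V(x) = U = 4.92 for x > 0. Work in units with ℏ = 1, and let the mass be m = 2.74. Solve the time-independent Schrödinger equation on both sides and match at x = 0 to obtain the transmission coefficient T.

T = 0.987

On each side the TISE gives plane waves with k = √(2m(E − V))/ℏ: k₁ = √(2·2.74·13.4) = 8.569, k₂ = √(2·2.74·8.48) = 6.817.
Matching ψ and ψ′ at x = 0 gives r = (k₁ − k₂)/(k₁ + k₂), so R = r² = 0.01297 and T = 1 − R = 0.9870.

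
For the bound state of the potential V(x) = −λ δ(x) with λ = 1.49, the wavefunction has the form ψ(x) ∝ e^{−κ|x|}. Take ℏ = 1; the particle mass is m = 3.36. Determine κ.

Integrating the TISE across x = 0 gives the cusp condition ψ'(0⁺) − ψ'(0⁻) = −(2mλ/ℏ²)ψ(0).
With ψ ∝ e^{−κ|x|} this yields −2κ = −2mλ/ℏ², so κ = mλ/ℏ² = 5.006.

κ = 5.01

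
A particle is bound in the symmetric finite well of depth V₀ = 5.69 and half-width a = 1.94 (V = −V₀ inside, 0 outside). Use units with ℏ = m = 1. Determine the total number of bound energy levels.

Define the well-strength parameter z₀ = (a/ℏ)√(2mV₀) = 1.94 × √(2·1·5.69) = 6.544.
A new bound state (alternating even/odd) appears each time z₀ passes a multiple of π/2, so N = ⌊2z₀/π⌋ + 1 = ⌊4.166⌋ + 1 = 5.

N = 5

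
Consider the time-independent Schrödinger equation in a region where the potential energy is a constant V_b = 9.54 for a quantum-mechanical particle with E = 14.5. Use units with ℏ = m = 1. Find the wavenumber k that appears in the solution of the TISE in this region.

k = 3.15

With E > V_b the solution is oscillatory, ψ ∝ e^{±ikx} with k = √(2m(E − V_b))/ℏ.
k = √(2 × 1 × 4.96) = 3.150.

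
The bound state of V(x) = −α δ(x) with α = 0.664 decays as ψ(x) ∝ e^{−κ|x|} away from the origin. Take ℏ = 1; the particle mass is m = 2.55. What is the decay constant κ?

κ = 1.69

Integrating the TISE across x = 0 gives the cusp condition ψ'(0⁺) − ψ'(0⁻) = −(2mα/ℏ²)ψ(0).
With ψ ∝ e^{−κ|x|} this yields −2κ = −2mα/ℏ², so κ = mα/ℏ² = 1.693.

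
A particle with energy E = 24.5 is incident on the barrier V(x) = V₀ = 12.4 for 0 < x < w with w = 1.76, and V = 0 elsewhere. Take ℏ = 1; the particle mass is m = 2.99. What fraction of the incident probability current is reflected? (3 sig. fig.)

E > V₀: inside the barrier k₂ = √(2m(E − V₀))/ℏ = 8.506, k₂w = 14.97.
Matching at both interfaces gives T⁻¹ = 1 + V₀² sin²(k₂w) / [4E(E − V₀)] = 1.059, hence T = 0.945.
R = 1 − T = 0.0553.

R = 0.0553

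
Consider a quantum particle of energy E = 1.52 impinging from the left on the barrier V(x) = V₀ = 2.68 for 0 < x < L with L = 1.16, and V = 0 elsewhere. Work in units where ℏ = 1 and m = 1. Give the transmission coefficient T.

E < V₀: inside the barrier ψ ∝ e^{±κx} with κ = √(2m(V₀ − E))/ℏ = 1.523.
κL = 1.767, sinh(κL) = 2.841.
The exact tunnelling result is T⁻¹ = 1 + V₀² sinh²(κL) / [4E(V₀ − E)] = 9.218, so T = 0.108.

T = 0.108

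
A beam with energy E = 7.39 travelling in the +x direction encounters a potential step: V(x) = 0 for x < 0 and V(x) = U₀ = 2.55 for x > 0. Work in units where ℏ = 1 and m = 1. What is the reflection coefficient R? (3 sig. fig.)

On each side the TISE gives plane waves with k = √(2m(E − V))/ℏ: k₁ = √(2·1·7.39) = 3.844, k₂ = √(2·1·4.84) = 3.111.
Matching ψ and ψ′ at x = 0 gives r = (k₁ − k₂)/(k₁ + k₂), so R = r² = 0.01111 and T = 1 − R = 0.9889.

R = 0.0111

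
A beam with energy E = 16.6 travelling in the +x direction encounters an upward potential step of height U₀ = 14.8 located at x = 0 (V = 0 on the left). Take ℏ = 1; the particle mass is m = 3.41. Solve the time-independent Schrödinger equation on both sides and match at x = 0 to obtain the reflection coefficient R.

R = 0.255

On each side the TISE gives plane waves with k = √(2m(E − V))/ℏ: k₁ = √(2·3.41·16.6) = 10.64, k₂ = √(2·3.41·1.8) = 3.504.
Matching ψ and ψ′ at x = 0 gives r = (k₁ − k₂)/(k₁ + k₂), so R = r² = 0.2546 and T = 1 − R = 0.7454.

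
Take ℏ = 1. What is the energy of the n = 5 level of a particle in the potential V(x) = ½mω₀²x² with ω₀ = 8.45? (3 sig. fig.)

E = 46.5

The oscillator eigenvalues are E_n = ℏω₀(n + ½), so E_5 = 8.45 × 5.5 = 46.48.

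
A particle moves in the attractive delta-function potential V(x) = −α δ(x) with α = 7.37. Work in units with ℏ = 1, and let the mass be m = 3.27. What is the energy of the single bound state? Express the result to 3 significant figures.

E = -88.8

The bound state is ψ(x) = √κ e^{−κ|x|}. The derivative jump ψ'(0⁺) − ψ'(0⁻) = −(2mα/ℏ²)ψ(0) fixes κ = mα/ℏ² = 24.10.
Then E = −ℏ²κ²/(2m) = −mα²/(2ℏ²) = -88.81.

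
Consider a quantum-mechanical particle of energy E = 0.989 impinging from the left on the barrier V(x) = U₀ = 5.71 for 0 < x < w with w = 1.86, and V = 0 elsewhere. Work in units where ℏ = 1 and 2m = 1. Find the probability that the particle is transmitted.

Since E < U₀ the interior solution is evanescent with decay constant κ = √(2m(U₀ − E))/ℏ = 2.173.
κw = 4.041, sinh(κw) = 28.44.
The exact tunnelling result is T⁻¹ = 1 + U₀² sinh²(κw) / [4E(U₀ − E)] = 1413, so T = 0.000708.

T = 0.000708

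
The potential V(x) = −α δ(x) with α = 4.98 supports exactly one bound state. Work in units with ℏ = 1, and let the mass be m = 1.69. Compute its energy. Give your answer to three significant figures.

E = -21.0

For x ≠ 0 the bound state is ψ ∝ e^{−κ|x|}; integrating the TISE across the delta gives the cusp condition 2κ = 2mα/ℏ², so κ = 8.416.
Then E = −ℏ²κ²/(2m) = −mα²/(2ℏ²) = -20.96.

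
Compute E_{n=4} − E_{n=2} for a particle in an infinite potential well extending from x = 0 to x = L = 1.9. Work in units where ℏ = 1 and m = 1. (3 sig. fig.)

E_n = n²π²ℏ²/(2mL²), so ΔE = (4² − 2²) π²ℏ²/(2mL²).
ΔE = 12 × π² / (2 × 1 × 1.9²) = 16.40.

ΔE = 16.4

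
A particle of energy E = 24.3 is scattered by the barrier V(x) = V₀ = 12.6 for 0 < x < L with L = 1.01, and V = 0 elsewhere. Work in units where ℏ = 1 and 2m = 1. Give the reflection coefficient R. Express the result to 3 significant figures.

E > V₀: inside the barrier k₂ = √(2m(E − V₀))/ℏ = 3.421, k₂L = 3.455.
T = [1 + V₀² sin²(k₂L) / (4E(E − V₀))]⁻¹ = 1/1.013 = 0.987.
R = 1 − T = 0.0131.

R = 0.0131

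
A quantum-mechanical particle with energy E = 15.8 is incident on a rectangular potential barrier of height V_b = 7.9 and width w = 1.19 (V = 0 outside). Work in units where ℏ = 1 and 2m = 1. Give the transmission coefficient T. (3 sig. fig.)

T = 0.995

Above the barrier the interior wavenumber is k₂ = √(2m(E − V_b))/ℏ = 2.811, giving phase k₂w = 3.345.
T = [1 + V_b² sin²(k₂w) / (4E(E − V_b))]⁻¹ = 1/1.005 = 0.995.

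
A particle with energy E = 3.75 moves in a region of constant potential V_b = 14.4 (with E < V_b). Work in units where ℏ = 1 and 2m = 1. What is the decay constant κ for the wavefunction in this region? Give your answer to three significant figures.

Since E < V_b the TISE in this region is ψ'' = κ²ψ with κ = √(2m(V_b − E))/ℏ.
κ = √(2 × 0.5 × 10.65) = 3.263.

κ = 3.26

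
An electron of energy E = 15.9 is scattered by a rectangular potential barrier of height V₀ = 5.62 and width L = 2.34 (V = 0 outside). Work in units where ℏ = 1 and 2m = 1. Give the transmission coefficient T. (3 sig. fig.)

T = 0.959

E > V₀: inside the barrier k₂ = √(2m(E − V₀))/ℏ = 3.206, k₂L = 7.503.
Matching at both interfaces gives T⁻¹ = 1 + V₀² sin²(k₂L) / [4E(E − V₀)] = 1.043, hence T = 0.959.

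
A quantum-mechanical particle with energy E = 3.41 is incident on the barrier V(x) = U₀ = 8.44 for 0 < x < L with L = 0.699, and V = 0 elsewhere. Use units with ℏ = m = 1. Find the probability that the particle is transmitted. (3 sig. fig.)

Since E < U₀ the interior solution is evanescent with decay constant κ = √(2m(U₀ − E))/ℏ = 3.172.
κL = 2.217, sinh(κL) = 4.536.
The exact tunnelling result is T⁻¹ = 1 + U₀² sinh²(κL) / [4E(U₀ − E)] = 22.36, so T = 0.0447.

T = 0.0447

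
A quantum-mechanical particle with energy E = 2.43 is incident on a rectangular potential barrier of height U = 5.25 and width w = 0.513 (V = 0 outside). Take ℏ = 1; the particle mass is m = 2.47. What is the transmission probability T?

T = 0.0828

E < U: inside the barrier ψ ∝ e^{±κx} with κ = √(2m(U − E))/ℏ = 3.732.
κw = 1.915, sinh(κw) = 3.319.
Matching ψ, ψ′ at both faces gives T = [1 + U² sinh²(κw) / (4E(U − E))]⁻¹ = 1/12.08 = 0.0828.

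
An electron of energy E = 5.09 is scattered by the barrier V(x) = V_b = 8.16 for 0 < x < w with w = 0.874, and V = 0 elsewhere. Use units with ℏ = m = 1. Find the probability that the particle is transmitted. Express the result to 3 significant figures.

E < V_b: inside the barrier ψ ∝ e^{±κx} with κ = √(2m(V_b − E))/ℏ = 2.478.
κw = 2.166, sinh(κw) = 4.303.
Matching ψ, ψ′ at both faces gives T = [1 + V_b² sinh²(κw) / (4E(V_b − E))]⁻¹ = 1/20.72 = 0.0483.

T = 0.0483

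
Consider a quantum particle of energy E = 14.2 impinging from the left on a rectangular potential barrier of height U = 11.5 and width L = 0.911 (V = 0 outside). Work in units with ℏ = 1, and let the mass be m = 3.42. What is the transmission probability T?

T = 0.704

Above the barrier the interior wavenumber is k₂ = √(2m(E − U))/ℏ = 4.297, giving phase k₂L = 3.915.
Matching at both interfaces gives T⁻¹ = 1 + U² sin²(k₂L) / [4E(E − U)] = 1.421, hence T = 0.704.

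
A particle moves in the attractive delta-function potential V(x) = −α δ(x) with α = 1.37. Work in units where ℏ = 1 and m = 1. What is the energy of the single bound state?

E = -0.938

For x ≠ 0 the bound state is ψ ∝ e^{−κ|x|}; integrating the TISE across the delta gives the cusp condition 2κ = 2mα/ℏ², so κ = 1.370.
Then E = −ℏ²κ²/(2m) = −mα²/(2ℏ²) = -0.9385.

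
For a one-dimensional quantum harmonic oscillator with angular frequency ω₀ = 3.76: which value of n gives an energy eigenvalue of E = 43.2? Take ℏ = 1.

n = 11

E_n = ℏω₀(n + ½) ⇒ n = E/(ℏω₀) − ½ = 43.2/3.76 − 0.5 = 10.989 → n = 11.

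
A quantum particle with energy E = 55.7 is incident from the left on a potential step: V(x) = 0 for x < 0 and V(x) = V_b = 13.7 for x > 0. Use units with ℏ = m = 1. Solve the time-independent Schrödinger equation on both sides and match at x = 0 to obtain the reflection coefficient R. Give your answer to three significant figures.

R = 0.00496

On each side the TISE gives plane waves with k = √(2m(E − V))/ℏ: k₁ = √(2·1·55.7) = 10.55, k₂ = √(2·1·42) = 9.165.
Matching ψ and ψ′ at x = 0 gives r = (k₁ − k₂)/(k₁ + k₂), so R = r² = 0.004965 and T = 1 − R = 0.9950.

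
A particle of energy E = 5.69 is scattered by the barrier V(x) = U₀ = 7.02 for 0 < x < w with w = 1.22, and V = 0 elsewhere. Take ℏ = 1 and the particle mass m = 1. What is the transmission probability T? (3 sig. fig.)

Since E < U₀ the interior solution is evanescent with decay constant κ = √(2m(U₀ − E))/ℏ = 1.631.
κw = 1.990, sinh(κw) = 3.589.
Matching ψ, ψ′ at both faces gives T = [1 + U₀² sinh²(κw) / (4E(U₀ − E))]⁻¹ = 1/21.96 = 0.0455.

T = 0.0455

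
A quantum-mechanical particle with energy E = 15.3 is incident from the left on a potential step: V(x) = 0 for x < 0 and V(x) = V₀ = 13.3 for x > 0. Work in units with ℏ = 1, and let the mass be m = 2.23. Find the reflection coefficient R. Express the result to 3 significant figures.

On each side the TISE gives plane waves with k = √(2m(E − V))/ℏ: k₁ = √(2·2.23·15.3) = 8.261, k₂ = √(2·2.23·2) = 2.987.
Continuity of ψ and ψ′ at the step yields the reflection amplitude r = (k₁ − k₂)/(k₁ + k₂) = 0.4689; thus R = |r|² = 0.2199, T = 0.7801.

R = 0.220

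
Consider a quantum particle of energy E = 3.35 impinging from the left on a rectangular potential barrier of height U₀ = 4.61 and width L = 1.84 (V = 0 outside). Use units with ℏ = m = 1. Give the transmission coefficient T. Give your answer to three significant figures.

T = 0.00920

Since E < U₀ the interior solution is evanescent with decay constant κ = √(2m(U₀ − E))/ℏ = 1.587.
κL = 2.921, sinh(κL) = 9.252.
The exact tunnelling result is T⁻¹ = 1 + U₀² sinh²(κL) / [4E(U₀ − E)] = 108.7, so T = 0.00920.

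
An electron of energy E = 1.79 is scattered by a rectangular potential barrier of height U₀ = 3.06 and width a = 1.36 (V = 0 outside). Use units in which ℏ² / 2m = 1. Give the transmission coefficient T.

T = 0.166

E < U₀: inside the barrier ψ ∝ e^{±κx} with κ = √(2m(U₀ − E))/ℏ = 1.127.
κa = 1.533, sinh(κa) = 2.207.
Matching ψ, ψ′ at both faces gives T = [1 + U₀² sinh²(κa) / (4E(U₀ − E))]⁻¹ = 1/6.017 = 0.166.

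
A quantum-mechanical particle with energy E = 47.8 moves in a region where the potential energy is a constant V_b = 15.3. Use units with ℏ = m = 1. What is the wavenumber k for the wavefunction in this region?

With E > V_b the solution is oscillatory, ψ ∝ e^{±ikx} with k = √(2m(E − V_b))/ℏ.
k = √(2 × 1 × 32.5) = 8.062.

k = 8.06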